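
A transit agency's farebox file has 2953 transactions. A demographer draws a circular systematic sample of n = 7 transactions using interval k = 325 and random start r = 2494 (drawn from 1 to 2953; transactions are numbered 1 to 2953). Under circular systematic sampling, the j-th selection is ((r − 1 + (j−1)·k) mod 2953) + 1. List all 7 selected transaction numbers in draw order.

2494, 2819, 191, 516, 841, 1166, 1491

Selection 1: 2494
Selection 2: 2494 + 325 = 2819
Selection 3: 2819 + 325 = 3144 → 3144 − 2953 = 191
Selection 4: 191 + 325 = 516
Selection 5: 516 + 325 = 841
Selection 6: 841 + 325 = 1166
Selection 7: 1166 + 325 = 1491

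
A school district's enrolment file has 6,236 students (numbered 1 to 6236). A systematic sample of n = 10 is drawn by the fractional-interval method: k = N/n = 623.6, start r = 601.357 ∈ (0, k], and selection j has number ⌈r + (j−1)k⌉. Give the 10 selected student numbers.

602, 1225, 1849, 2473, 3096, 3720, 4343, 4967, 5591, 6214

j=1: r + 0k = 601.357 → ⌈·⌉ = 602
j=2: r + 1k = 1224.957 → ⌈·⌉ = 1225
j=3: r + 2k = 1848.557 → ⌈·⌉ = 1849
j=4: r + 3k = 2472.157 → ⌈·⌉ = 2473
j=5: r + 4k = 3095.757 → ⌈·⌉ = 3096
j=6: r + 5k = 3719.357 → ⌈·⌉ = 3720
j=7: r + 6k = 4342.957 → ⌈·⌉ = 4343
j=8: r + 7k = 4966.557 → ⌈·⌉ = 4967
j=9: r + 8k = 5590.157 → ⌈·⌉ = 5591
j=10: r + 9k = 6213.757 → ⌈·⌉ = 6214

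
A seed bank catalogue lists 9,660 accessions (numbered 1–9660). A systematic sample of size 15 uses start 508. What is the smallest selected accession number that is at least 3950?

4372

k = 9660/15 = 644
Steps past start: ⌈(3950 − 508)/644⌉ = ⌈3442/644⌉ = 6
Selected accession: 508 + 6×644 = 4372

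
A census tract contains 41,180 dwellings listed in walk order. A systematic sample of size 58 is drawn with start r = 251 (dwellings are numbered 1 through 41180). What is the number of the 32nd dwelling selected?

22261

k = 41180/58 = 710
32nd selection = r + (32−1)·k = 251 + 31×710 = 251 + 22010 = 22261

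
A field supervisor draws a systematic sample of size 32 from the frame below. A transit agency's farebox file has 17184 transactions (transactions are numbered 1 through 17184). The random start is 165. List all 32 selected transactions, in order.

k = N/n = 17184/32 = 537
transaction 1: 165
transaction 2: 165 + 537 = 702
transaction 3: 702 + 537 = 1239
transaction 4: 1239 + 537 = 1776
transaction 5: 1776 + 537 = 2313
transaction 6: 2313 + 537 = 2850
transaction 7: 2850 + 537 = 3387
transaction 8: 3387 + 537 = 3924
transaction 9: 3924 + 537 = 4461
transaction 10: 4461 + 537 = 4998
transaction 11: 4998 + 537 = 5535
transaction 12: 5535 + 537 = 6072
transaction 13: 6072 + 537 = 6609
transaction 14: 6609 + 537 = 7146
transaction 15: 7146 + 537 = 7683
transaction 16: 7683 + 537 = 8220
transaction 17: 8220 + 537 = 8757
transaction 18: 8757 + 537 = 9294
transaction 19: 9294 + 537 = 9831
transaction 20: 9831 + 537 = 10368
transaction 21: 10368 + 537 = 10905
transaction 22: 10905 + 537 = 11442
transaction 23: 11442 + 537 = 11979
transaction 24: 11979 + 537 = 12516
transaction 25: 12516 + 537 = 13053
transaction 26: 13053 + 537 = 13590
transaction 27: 13590 + 537 = 14127
transaction 28: 14127 + 537 = 14664
transaction 29: 14664 + 537 = 15201
transaction 30: 15201 + 537 = 15738
transaction 31: 15738 + 537 = 16275
transaction 32: 16275 + 537 = 16812

165, 702, 1239, 1776, 2313, 2850, 3387, 3924, 4461, 4998, 5535, 6072, 6609, 7146, 7683, 8220, 8757, 9294, 9831, 10368, 10905, 11442, 11979, 12516, 13053, 13590, 14127, 14664, 15201, 15738, 16275, 16812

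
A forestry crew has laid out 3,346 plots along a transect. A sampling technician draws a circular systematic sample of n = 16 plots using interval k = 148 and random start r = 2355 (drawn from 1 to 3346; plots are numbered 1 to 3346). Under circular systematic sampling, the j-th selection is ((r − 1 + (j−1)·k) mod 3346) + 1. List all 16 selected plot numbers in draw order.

Selection 1: 2355
Selection 2: 2355 + 148 = 2503
Selection 3: 2503 + 148 = 2651
Selection 4: 2651 + 148 = 2799
Selection 5: 2799 + 148 = 2947
Selection 6: 2947 + 148 = 3095
Selection 7: 3095 + 148 = 3243
Selection 8: 3243 + 148 = 3391 → 3391 − 3346 = 45
Selection 9: 45 + 148 = 193
Selection 10: 193 + 148 = 341
Selection 11: 341 + 148 = 489
Selection 12: 489 + 148 = 637
Selection 13: 637 + 148 = 785
Selection 14: 785 + 148 = 933
Selection 15: 933 + 148 = 1081
Selection 16: 1081 + 148 = 1229

2355, 2503, 2651, 2799, 2947, 3095, 3243, 45, 193, 341, 489, 637, 785, 933, 1081, 1229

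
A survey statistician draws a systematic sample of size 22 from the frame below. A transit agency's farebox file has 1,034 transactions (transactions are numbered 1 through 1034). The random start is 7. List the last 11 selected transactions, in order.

524, 571, 618, 665, 712, 759, 806, 853, 900, 947, 994

k = N/n = 1034/22 = 47
12th selection = 7 + 11×47 = 524
13th: 524 + 47 = 571
14th: 571 + 47 = 618
15th: 618 + 47 = 665
16th: 665 + 47 = 712
17th: 712 + 47 = 759
18th: 759 + 47 = 806
19th: 806 + 47 = 853
20th: 853 + 47 = 900
21st: 900 + 47 = 947
22nd: 947 + 47 = 994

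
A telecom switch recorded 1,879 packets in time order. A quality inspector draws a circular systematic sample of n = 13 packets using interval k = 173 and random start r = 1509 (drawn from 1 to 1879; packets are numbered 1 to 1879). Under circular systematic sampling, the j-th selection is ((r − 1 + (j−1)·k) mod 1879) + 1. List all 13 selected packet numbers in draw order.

Selection 1: 1509
Selection 2: 1509 + 173 = 1682
Selection 3: 1682 + 173 = 1855
Selection 4: 1855 + 173 = 2028 → 2028 − 1879 = 149
Selection 5: 149 + 173 = 322
Selection 6: 322 + 173 = 495
Selection 7: 495 + 173 = 668
Selection 8: 668 + 173 = 841
Selection 9: 841 + 173 = 1014
Selection 10: 1014 + 173 = 1187
Selection 11: 1187 + 173 = 1360
Selection 12: 1360 + 173 = 1533
Selection 13: 1533 + 173 = 1706

1509, 1682, 1855, 149, 322, 495, 668, 841, 1014, 1187, 1360, 1533, 1706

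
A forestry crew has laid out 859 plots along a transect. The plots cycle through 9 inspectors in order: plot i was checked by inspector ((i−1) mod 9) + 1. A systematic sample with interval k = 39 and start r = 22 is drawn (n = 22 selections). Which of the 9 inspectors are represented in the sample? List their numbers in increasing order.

1, 4, 7

Consecutive selections differ by k = 39, so their inspector numbers differ by 39 mod 9 = 3.
gcd(39, 9) = 3, so the sample visits 9/3 = 3 distinct residues mod 9.
Start 22 is inspector 4; the inspectors hit are 1, 4, 7.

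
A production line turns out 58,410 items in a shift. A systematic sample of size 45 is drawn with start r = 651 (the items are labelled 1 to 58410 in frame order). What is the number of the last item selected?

57763

k = 58410/45 = 1298
45th selection = r + (45−1)·k = 651 + 44×1298 = 651 + 57112 = 57763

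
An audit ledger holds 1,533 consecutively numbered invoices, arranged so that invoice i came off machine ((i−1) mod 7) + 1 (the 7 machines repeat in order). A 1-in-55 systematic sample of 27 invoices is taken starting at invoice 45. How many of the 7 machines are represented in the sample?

7

Consecutive selections differ by k = 55, so their machine numbers differ by 55 mod 7 = 6.
gcd(55, 7) = 1, so the sample visits 7/1 = 7 distinct residues mod 7.
Start 45 is machine 3; the machines hit are 1, 2, 3, 4, 5, 6, 7.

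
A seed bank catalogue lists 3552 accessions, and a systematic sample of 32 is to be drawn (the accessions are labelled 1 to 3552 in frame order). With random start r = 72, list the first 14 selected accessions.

k = N/n = 3552/32 = 111
accession 1: 72
accession 2: 72 + 111 = 183
accession 3: 183 + 111 = 294
accession 4: 294 + 111 = 405
accession 5: 405 + 111 = 516
accession 6: 516 + 111 = 627
accession 7: 627 + 111 = 738
accession 8: 738 + 111 = 849
accession 9: 849 + 111 = 960
accession 10: 960 + 111 = 1071
accession 11: 1071 + 111 = 1182
accession 12: 1182 + 111 = 1293
accession 13: 1293 + 111 = 1404
accession 14: 1404 + 111 = 1515

72, 183, 294, 405, 516, 627, 738, 849, 960, 1071, 1182, 1293, 1404, 1515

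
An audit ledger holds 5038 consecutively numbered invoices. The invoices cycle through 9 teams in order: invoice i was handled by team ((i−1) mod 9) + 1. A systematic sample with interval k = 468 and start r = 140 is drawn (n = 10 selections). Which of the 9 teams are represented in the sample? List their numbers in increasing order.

Consecutive selections differ by k = 468, so their team numbers differ by 468 mod 9 = 0.
gcd(468, 9) = 9, so the sample visits 9/9 = 1 distinct residues mod 9.
Start 140 is team 5; the teams hit are 5.

5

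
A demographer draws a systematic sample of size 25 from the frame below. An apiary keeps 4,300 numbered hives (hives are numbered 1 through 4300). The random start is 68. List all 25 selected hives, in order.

k = N/n = 4300/25 = 172
hive 1: 68
hive 2: 68 + 172 = 240
hive 3: 240 + 172 = 412
hive 4: 412 + 172 = 584
hive 5: 584 + 172 = 756
hive 6: 756 + 172 = 928
hive 7: 928 + 172 = 1100
hive 8: 1100 + 172 = 1272
hive 9: 1272 + 172 = 1444
hive 10: 1444 + 172 = 1616
hive 11: 1616 + 172 = 1788
hive 12: 1788 + 172 = 1960
hive 13: 1960 + 172 = 2132
hive 14: 2132 + 172 = 2304
hive 15: 2304 + 172 = 2476
hive 16: 2476 + 172 = 2648
hive 17: 2648 + 172 = 2820
hive 18: 2820 + 172 = 2992
hive 19: 2992 + 172 = 3164
hive 20: 3164 + 172 = 3336
hive 21: 3336 + 172 = 3508
hive 22: 3508 + 172 = 3680
hive 23: 3680 + 172 = 3852
hive 24: 3852 + 172 = 4024
hive 25: 4024 + 172 = 4196

68, 240, 412, 584, 756, 928, 1100, 1272, 1444, 1616, 1788, 1960, 2132, 2304, 2476, 2648, 2820, 2992, 3164, 3336, 3508, 3680, 3852, 4024, 4196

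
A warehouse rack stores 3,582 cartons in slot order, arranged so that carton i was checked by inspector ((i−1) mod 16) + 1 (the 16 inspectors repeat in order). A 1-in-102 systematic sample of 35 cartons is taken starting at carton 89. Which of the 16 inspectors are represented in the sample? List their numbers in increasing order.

1, 3, 5, 7, 9, 11, 13, 15

Consecutive selections differ by k = 102, so their inspector numbers differ by 102 mod 16 = 6.
gcd(102, 16) = 2, so the sample visits 16/2 = 8 distinct residues mod 16.
Start 89 is inspector 9; the inspectors hit are 1, 3, 5, 7, 9, 11, 13, 15.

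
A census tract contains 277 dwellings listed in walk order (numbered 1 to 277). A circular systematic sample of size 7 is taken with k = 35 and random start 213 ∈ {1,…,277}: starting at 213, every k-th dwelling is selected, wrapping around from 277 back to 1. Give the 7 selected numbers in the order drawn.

213, 248, 6, 41, 76, 111, 146

Selection 1: 213
Selection 2: 213 + 35 = 248
Selection 3: 248 + 35 = 283 → 283 − 277 = 6
Selection 4: 6 + 35 = 41
Selection 5: 41 + 35 = 76
Selection 6: 76 + 35 = 111
Selection 7: 111 + 35 = 146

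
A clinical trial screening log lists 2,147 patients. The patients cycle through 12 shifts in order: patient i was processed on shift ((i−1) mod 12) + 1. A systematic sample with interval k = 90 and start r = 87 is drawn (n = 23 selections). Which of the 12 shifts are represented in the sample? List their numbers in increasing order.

Consecutive selections differ by k = 90, so their shift numbers differ by 90 mod 12 = 6.
gcd(90, 12) = 6, so the sample visits 12/6 = 2 distinct residues mod 12.
Start 87 is shift 3; the shifts hit are 3, 9.

3, 9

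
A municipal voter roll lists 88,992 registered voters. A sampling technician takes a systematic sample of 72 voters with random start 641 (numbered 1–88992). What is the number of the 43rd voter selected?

52553

k = 88992/72 = 1236
43rd selection = r + (43−1)·k = 641 + 42×1236 = 641 + 51912 = 52553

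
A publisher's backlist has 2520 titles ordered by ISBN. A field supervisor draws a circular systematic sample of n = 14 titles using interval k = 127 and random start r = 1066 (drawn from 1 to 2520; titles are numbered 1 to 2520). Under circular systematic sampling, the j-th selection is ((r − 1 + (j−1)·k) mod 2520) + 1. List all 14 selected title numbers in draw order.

Selection 1: 1066
Selection 2: 1066 + 127 = 1193
Selection 3: 1193 + 127 = 1320
Selection 4: 1320 + 127 = 1447
Selection 5: 1447 + 127 = 1574
Selection 6: 1574 + 127 = 1701
Selection 7: 1701 + 127 = 1828
Selection 8: 1828 + 127 = 1955
Selection 9: 1955 + 127 = 2082
Selection 10: 2082 + 127 = 2209
Selection 11: 2209 + 127 = 2336
Selection 12: 2336 + 127 = 2463
Selection 13: 2463 + 127 = 2590 → 2590 − 2520 = 70
Selection 14: 70 + 127 = 197

1066, 1193, 1320, 1447, 1574, 1701, 1828, 1955, 2082, 2209, 2336, 2463, 70, 197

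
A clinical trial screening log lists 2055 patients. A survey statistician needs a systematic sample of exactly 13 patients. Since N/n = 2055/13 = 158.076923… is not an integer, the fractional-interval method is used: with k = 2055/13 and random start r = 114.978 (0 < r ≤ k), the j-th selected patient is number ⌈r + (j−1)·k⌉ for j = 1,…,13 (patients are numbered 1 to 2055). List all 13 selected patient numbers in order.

j=1: r + 0k = 114.978 → ⌈·⌉ = 115
j=2: r + 1k = 273.054923… → ⌈·⌉ = 274
j=3: r + 2k = 431.131846… → ⌈·⌉ = 432
j=4: r + 3k = 589.208769… → ⌈·⌉ = 590
j=5: r + 4k = 747.285692… → ⌈·⌉ = 748
j=6: r + 5k = 905.362615… → ⌈·⌉ = 906
j=7: r + 6k = 1063.439538… → ⌈·⌉ = 1064
j=8: r + 7k = 1221.516461… → ⌈·⌉ = 1222
j=9: r + 8k = 1379.593384… → ⌈·⌉ = 1380
j=10: r + 9k = 1537.670307… → ⌈·⌉ = 1538
j=11: r + 10k = 1695.747230… → ⌈·⌉ = 1696
j=12: r + 11k = 1853.824153… → ⌈·⌉ = 1854
j=13: r + 12k = 2011.901076… → ⌈·⌉ = 2012

115, 274, 432, 590, 748, 906, 1064, 1222, 1380, 1538, 1696, 1854, 2012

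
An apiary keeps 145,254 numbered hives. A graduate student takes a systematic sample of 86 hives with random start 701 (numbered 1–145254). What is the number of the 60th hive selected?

k = 145254/86 = 1689
60th selection = r + (60−1)·k = 701 + 59×1689 = 701 + 99651 = 100352

100352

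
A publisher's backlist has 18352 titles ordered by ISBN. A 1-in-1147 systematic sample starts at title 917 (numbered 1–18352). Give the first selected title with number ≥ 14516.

k = 1147
Steps past start: ⌈(14516 − 917)/1147⌉ = ⌈13599/1147⌉ = 12
Selected title: 917 + 12×1147 = 14681

14681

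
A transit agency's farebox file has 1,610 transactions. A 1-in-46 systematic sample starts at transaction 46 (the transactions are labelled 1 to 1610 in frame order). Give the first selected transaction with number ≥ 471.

506

k = 46
Steps past start: ⌈(471 − 46)/46⌉ = ⌈425/46⌉ = 10
Selected transaction: 46 + 10×46 = 506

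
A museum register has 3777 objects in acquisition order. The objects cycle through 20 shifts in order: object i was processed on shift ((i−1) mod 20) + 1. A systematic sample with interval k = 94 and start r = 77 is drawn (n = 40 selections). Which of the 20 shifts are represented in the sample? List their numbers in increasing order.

Consecutive selections differ by k = 94, so their shift numbers differ by 94 mod 20 = 14.
gcd(94, 20) = 2, so the sample visits 20/2 = 10 distinct residues mod 20.
Start 77 is shift 17; the shifts hit are 1, 3, 5, 7, 9, 11, 13, 15, 17, 19.

1, 3, 5, 7, 9, 11, 13, 15, 17, 19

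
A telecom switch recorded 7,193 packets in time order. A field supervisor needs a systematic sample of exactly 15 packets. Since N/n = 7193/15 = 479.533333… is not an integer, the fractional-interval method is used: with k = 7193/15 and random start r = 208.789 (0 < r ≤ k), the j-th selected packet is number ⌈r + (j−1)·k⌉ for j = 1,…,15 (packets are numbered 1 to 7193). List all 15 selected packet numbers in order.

209, 689, 1168, 1648, 2127, 2607, 3086, 3566, 4046, 4525, 5005, 5484, 5964, 6443, 6923

j=1: r + 0k = 208.789 → ⌈·⌉ = 209
j=2: r + 1k = 688.322333… → ⌈·⌉ = 689
j=3: r + 2k = 1167.855666… → ⌈·⌉ = 1168
j=4: r + 3k = 1647.389 → ⌈·⌉ = 1648
j=5: r + 4k = 2126.922333… → ⌈·⌉ = 2127
j=6: r + 5k = 2606.455666… → ⌈·⌉ = 2607
j=7: r + 6k = 3085.989 → ⌈·⌉ = 3086
j=8: r + 7k = 3565.522333… → ⌈·⌉ = 3566
j=9: r + 8k = 4045.055666… → ⌈·⌉ = 4046
j=10: r + 9k = 4524.589 → ⌈·⌉ = 4525
j=11: r + 10k = 5004.122333… → ⌈·⌉ = 5005
j=12: r + 11k = 5483.655666… → ⌈·⌉ = 5484
j=13: r + 12k = 5963.189 → ⌈·⌉ = 5964
j=14: r + 13k = 6442.722333… → ⌈·⌉ = 6443
j=15: r + 14k = 6922.255666… → ⌈·⌉ = 6923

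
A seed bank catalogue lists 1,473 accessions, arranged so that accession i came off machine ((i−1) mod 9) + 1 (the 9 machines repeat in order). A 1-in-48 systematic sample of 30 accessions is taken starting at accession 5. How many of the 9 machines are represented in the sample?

3

Consecutive selections differ by k = 48, so their machine numbers differ by 48 mod 9 = 3.
gcd(48, 9) = 3, so the sample visits 9/3 = 3 distinct residues mod 9.
Start 5 is machine 5; the machines hit are 2, 5, 8.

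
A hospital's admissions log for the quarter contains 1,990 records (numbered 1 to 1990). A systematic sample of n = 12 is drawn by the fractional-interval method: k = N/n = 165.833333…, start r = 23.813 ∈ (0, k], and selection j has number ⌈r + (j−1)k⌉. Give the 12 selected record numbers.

24, 190, 356, 522, 688, 853, 1019, 1185, 1351, 1517, 1683, 1848

j=1: r + 0k = 23.813 → ⌈·⌉ = 24
j=2: r + 1k = 189.646333… → ⌈·⌉ = 190
j=3: r + 2k = 355.479666… → ⌈·⌉ = 356
j=4: r + 3k = 521.313 → ⌈·⌉ = 522
j=5: r + 4k = 687.146333… → ⌈·⌉ = 688
j=6: r + 5k = 852.979666… → ⌈·⌉ = 853
j=7: r + 6k = 1018.813 → ⌈·⌉ = 1019
j=8: r + 7k = 1184.646333… → ⌈·⌉ = 1185
j=9: r + 8k = 1350.479666… → ⌈·⌉ = 1351
j=10: r + 9k = 1516.313 → ⌈·⌉ = 1517
j=11: r + 10k = 1682.146333… → ⌈·⌉ = 1683
j=12: r + 11k = 1847.979666… → ⌈·⌉ = 1848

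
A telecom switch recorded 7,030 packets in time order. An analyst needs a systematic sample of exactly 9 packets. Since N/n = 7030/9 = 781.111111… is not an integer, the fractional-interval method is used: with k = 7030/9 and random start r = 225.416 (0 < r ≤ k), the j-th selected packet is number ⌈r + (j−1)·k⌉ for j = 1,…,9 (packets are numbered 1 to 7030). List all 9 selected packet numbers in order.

226, 1007, 1788, 2569, 3350, 4131, 4913, 5694, 6475

j=1: r + 0k = 225.416 → ⌈·⌉ = 226
j=2: r + 1k = 1006.527111… → ⌈·⌉ = 1007
j=3: r + 2k = 1787.638222… → ⌈·⌉ = 1788
j=4: r + 3k = 2568.749333… → ⌈·⌉ = 2569
j=5: r + 4k = 3349.860444… → ⌈·⌉ = 3350
j=6: r + 5k = 4130.971555… → ⌈·⌉ = 4131
j=7: r + 6k = 4912.082666… → ⌈·⌉ = 4913
j=8: r + 7k = 5693.193777… → ⌈·⌉ = 5694
j=9: r + 8k = 6474.304888… → ⌈·⌉ = 6475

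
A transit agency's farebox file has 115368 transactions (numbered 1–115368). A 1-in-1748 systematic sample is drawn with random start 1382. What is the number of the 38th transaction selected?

66058

k = 1748
38th selection = r + (38−1)·k = 1382 + 37×1748 = 1382 + 64676 = 66058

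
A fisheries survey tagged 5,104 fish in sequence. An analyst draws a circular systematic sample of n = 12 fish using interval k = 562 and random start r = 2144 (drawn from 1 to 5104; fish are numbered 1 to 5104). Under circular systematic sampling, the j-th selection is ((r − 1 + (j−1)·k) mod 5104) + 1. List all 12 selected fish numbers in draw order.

2144, 2706, 3268, 3830, 4392, 4954, 412, 974, 1536, 2098, 2660, 3222

Selection 1: 2144
Selection 2: 2144 + 562 = 2706
Selection 3: 2706 + 562 = 3268
Selection 4: 3268 + 562 = 3830
Selection 5: 3830 + 562 = 4392
Selection 6: 4392 + 562 = 4954
Selection 7: 4954 + 562 = 5516 → 5516 − 5104 = 412
Selection 8: 412 + 562 = 974
Selection 9: 974 + 562 = 1536
Selection 10: 1536 + 562 = 2098
Selection 11: 2098 + 562 = 2660
Selection 12: 2660 + 562 = 3222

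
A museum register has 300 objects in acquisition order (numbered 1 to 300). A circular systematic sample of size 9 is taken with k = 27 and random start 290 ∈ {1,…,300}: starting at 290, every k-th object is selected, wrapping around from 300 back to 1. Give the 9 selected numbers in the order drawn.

Selection 1: 290
Selection 2: 290 + 27 = 317 → 317 − 300 = 17
Selection 3: 17 + 27 = 44
Selection 4: 44 + 27 = 71
Selection 5: 71 + 27 = 98
Selection 6: 98 + 27 = 125
Selection 7: 125 + 27 = 152
Selection 8: 152 + 27 = 179
Selection 9: 179 + 27 = 206

290, 17, 44, 71, 98, 125, 152, 179, 206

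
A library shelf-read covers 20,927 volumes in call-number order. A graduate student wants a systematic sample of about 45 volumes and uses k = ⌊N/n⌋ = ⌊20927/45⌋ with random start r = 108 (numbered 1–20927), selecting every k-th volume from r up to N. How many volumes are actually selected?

k = ⌊20927/45⌋ = 465
Achieved size = ⌊(20927 − 108)/465⌋ + 1 = ⌊20819/465⌋ + 1 = 44 + 1 = 45
(last selection: 108 + 44×465 = 20568 ≤ 20927; next would be 21033 > 20927)

45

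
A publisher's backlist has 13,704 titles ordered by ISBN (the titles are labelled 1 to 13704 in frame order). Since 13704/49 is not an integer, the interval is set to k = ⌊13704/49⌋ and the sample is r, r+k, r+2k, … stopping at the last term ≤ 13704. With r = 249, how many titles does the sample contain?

k = ⌊13704/49⌋ = 279
Achieved size = ⌊(13704 − 249)/279⌋ + 1 = ⌊13455/279⌋ + 1 = 48 + 1 = 49
(last selection: 249 + 48×279 = 13641 ≤ 13704; next would be 13920 > 13704)

49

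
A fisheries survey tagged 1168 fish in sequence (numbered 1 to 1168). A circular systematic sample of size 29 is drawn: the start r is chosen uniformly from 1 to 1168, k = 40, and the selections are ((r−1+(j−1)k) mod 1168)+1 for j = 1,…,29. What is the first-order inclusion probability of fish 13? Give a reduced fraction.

For each position j, as r ranges over 1…1168 the j-th selection hits every fish exactly once, so fish 13 is selected for exactly 29 of the 1168 starts.
Inclusion probability = 29/1168.

29/1168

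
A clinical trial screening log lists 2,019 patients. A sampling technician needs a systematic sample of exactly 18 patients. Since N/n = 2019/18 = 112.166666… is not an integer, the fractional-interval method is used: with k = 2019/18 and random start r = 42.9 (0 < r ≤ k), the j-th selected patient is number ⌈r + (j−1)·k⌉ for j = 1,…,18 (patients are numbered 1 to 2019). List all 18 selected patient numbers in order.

43, 156, 268, 380, 492, 604, 716, 829, 941, 1053, 1165, 1277, 1389, 1502, 1614, 1726, 1838, 1950

j=1: r + 0k = 42.9 → ⌈·⌉ = 43
j=2: r + 1k = 155.066666… → ⌈·⌉ = 156
j=3: r + 2k = 267.233333… → ⌈·⌉ = 268
j=4: r + 3k = 379.4 → ⌈·⌉ = 380
j=5: r + 4k = 491.566666… → ⌈·⌉ = 492
j=6: r + 5k = 603.733333… → ⌈·⌉ = 604
j=7: r + 6k = 715.9 → ⌈·⌉ = 716
j=8: r + 7k = 828.066666… → ⌈·⌉ = 829
j=9: r + 8k = 940.233333… → ⌈·⌉ = 941
j=10: r + 9k = 1052.4 → ⌈·⌉ = 1053
j=11: r + 10k = 1164.566666… → ⌈·⌉ = 1165
j=12: r + 11k = 1276.733333… → ⌈·⌉ = 1277
j=13: r + 12k = 1388.9 → ⌈·⌉ = 1389
j=14: r + 13k = 1501.066666… → ⌈·⌉ = 1502
j=15: r + 14k = 1613.233333… → ⌈·⌉ = 1614
j=16: r + 15k = 1725.4 → ⌈·⌉ = 1726
j=17: r + 16k = 1837.566666… → ⌈·⌉ = 1838
j=18: r + 17k = 1949.733333… → ⌈·⌉ = 1950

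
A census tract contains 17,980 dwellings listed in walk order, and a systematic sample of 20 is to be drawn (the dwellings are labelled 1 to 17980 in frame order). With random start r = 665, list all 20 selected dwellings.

k = N/n = 17980/20 = 899
dwelling 1: 665
dwelling 2: 665 + 899 = 1564
dwelling 3: 1564 + 899 = 2463
dwelling 4: 2463 + 899 = 3362
dwelling 5: 3362 + 899 = 4261
dwelling 6: 4261 + 899 = 5160
dwelling 7: 5160 + 899 = 6059
dwelling 8: 6059 + 899 = 6958
dwelling 9: 6958 + 899 = 7857
dwelling 10: 7857 + 899 = 8756
dwelling 11: 8756 + 899 = 9655
dwelling 12: 9655 + 899 = 10554
dwelling 13: 10554 + 899 = 11453
dwelling 14: 11453 + 899 = 12352
dwelling 15: 12352 + 899 = 13251
dwelling 16: 13251 + 899 = 14150
dwelling 17: 14150 + 899 = 15049
dwelling 18: 15049 + 899 = 15948
dwelling 19: 15948 + 899 = 16847
dwelling 20: 16847 + 899 = 17746

665, 1564, 2463, 3362, 4261, 5160, 6059, 6958, 7857, 8756, 9655, 10554, 11453, 12352, 13251, 14150, 15049, 15948, 16847, 17746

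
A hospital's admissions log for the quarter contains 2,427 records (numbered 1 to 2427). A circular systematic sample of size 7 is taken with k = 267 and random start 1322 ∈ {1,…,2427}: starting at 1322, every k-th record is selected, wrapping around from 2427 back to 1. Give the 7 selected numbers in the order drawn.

Selection 1: 1322
Selection 2: 1322 + 267 = 1589
Selection 3: 1589 + 267 = 1856
Selection 4: 1856 + 267 = 2123
Selection 5: 2123 + 267 = 2390
Selection 6: 2390 + 267 = 2657 → 2657 − 2427 = 230
Selection 7: 230 + 267 = 497

1322, 1589, 1856, 2123, 2390, 230, 497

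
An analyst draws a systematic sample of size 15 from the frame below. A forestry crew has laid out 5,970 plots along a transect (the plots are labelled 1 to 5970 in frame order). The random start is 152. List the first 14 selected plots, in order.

k = N/n = 5970/15 = 398
plot 1: 152
plot 2: 152 + 398 = 550
plot 3: 550 + 398 = 948
plot 4: 948 + 398 = 1346
plot 5: 1346 + 398 = 1744
plot 6: 1744 + 398 = 2142
plot 7: 2142 + 398 = 2540
plot 8: 2540 + 398 = 2938
plot 9: 2938 + 398 = 3336
plot 10: 3336 + 398 = 3734
plot 11: 3734 + 398 = 4132
plot 12: 4132 + 398 = 4530
plot 13: 4530 + 398 = 4928
plot 14: 4928 + 398 = 5326

152, 550, 948, 1346, 1744, 2142, 2540, 2938, 3336, 3734, 4132, 4530, 4928, 5326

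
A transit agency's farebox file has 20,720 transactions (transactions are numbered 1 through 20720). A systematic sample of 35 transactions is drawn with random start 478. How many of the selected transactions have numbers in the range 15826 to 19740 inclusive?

k = 20720/35 = 592
First selection ≥ 15826: 478 + ⌈(15826−478)/592⌉·592 = 478 + 26×592 = 15870
Last selection ≤ 19740: 478 + ⌊(19740−478)/592⌋·592 = 478 + 32×592 = 19422
Count = 32 − 26 + 1 = 7

7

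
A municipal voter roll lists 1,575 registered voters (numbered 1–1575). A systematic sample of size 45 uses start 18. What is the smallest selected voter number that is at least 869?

k = 1575/45 = 35
Steps past start: ⌈(869 − 18)/35⌉ = ⌈851/35⌉ = 25
Selected voter: 18 + 25×35 = 893

893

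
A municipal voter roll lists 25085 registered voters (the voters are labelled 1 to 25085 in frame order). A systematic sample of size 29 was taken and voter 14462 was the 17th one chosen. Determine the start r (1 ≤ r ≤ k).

622

k = 25085/29 = 865
r = 14462 − (17−1)×865 = 14462 − 13840 = 622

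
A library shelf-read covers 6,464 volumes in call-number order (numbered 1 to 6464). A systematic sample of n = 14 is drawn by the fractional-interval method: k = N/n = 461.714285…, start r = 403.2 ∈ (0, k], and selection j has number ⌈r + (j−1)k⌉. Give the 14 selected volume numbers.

j=1: r + 0k = 403.2 → ⌈·⌉ = 404
j=2: r + 1k = 864.914285… → ⌈·⌉ = 865
j=3: r + 2k = 1326.628571… → ⌈·⌉ = 1327
j=4: r + 3k = 1788.342857… → ⌈·⌉ = 1789
j=5: r + 4k = 2250.057142… → ⌈·⌉ = 2251
j=6: r + 5k = 2711.771428… → ⌈·⌉ = 2712
j=7: r + 6k = 3173.485714… → ⌈·⌉ = 3174
j=8: r + 7k = 3635.2 → ⌈·⌉ = 3636
j=9: r + 8k = 4096.914285… → ⌈·⌉ = 4097
j=10: r + 9k = 4558.628571… → ⌈·⌉ = 4559
j=11: r + 10k = 5020.342857… → ⌈·⌉ = 5021
j=12: r + 11k = 5482.057142… → ⌈·⌉ = 5483
j=13: r + 12k = 5943.771428… → ⌈·⌉ = 5944
j=14: r + 13k = 6405.485714… → ⌈·⌉ = 6406

404, 865, 1327, 1789, 2251, 2712, 3174, 3636, 4097, 4559, 5021, 5483, 5944, 6406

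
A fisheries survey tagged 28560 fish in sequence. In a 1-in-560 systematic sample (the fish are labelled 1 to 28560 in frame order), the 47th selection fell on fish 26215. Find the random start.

k = 560
r = 26215 − (47−1)×560 = 26215 − 25760 = 455

455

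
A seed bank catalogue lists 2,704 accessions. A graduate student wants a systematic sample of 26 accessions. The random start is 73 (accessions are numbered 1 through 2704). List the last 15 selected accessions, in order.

1217, 1321, 1425, 1529, 1633, 1737, 1841, 1945, 2049, 2153, 2257, 2361, 2465, 2569, 2673

k = N/n = 2704/26 = 104
12th selection = 73 + 11×104 = 1217
13th: 1217 + 104 = 1321
14th: 1321 + 104 = 1425
15th: 1425 + 104 = 1529
16th: 1529 + 104 = 1633
17th: 1633 + 104 = 1737
18th: 1737 + 104 = 1841
19th: 1841 + 104 = 1945
20th: 1945 + 104 = 2049
21st: 2049 + 104 = 2153
22nd: 2153 + 104 = 2257
23rd: 2257 + 104 = 2361
24th: 2361 + 104 = 2465
25th: 2465 + 104 = 2569
26th: 2569 + 104 = 2673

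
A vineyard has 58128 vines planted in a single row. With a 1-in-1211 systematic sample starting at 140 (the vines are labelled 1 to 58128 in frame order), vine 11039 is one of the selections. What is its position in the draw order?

k = 1211
position = (11039 − 140)/1211 + 1 = 10899/1211 + 1 = 9 + 1 = 10

10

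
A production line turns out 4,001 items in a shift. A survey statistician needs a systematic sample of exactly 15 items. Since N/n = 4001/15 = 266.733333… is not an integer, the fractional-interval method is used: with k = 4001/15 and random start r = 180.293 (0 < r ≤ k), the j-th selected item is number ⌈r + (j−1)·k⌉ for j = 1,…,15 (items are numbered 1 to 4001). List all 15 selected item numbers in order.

181, 448, 714, 981, 1248, 1514, 1781, 2048, 2315, 2581, 2848, 3115, 3382, 3648, 3915

j=1: r + 0k = 180.293 → ⌈·⌉ = 181
j=2: r + 1k = 447.026333… → ⌈·⌉ = 448
j=3: r + 2k = 713.759666… → ⌈·⌉ = 714
j=4: r + 3k = 980.493 → ⌈·⌉ = 981
j=5: r + 4k = 1247.226333… → ⌈·⌉ = 1248
j=6: r + 5k = 1513.959666… → ⌈·⌉ = 1514
j=7: r + 6k = 1780.693 → ⌈·⌉ = 1781
j=8: r + 7k = 2047.426333… → ⌈·⌉ = 2048
j=9: r + 8k = 2314.159666… → ⌈·⌉ = 2315
j=10: r + 9k = 2580.893 → ⌈·⌉ = 2581
j=11: r + 10k = 2847.626333… → ⌈·⌉ = 2848
j=12: r + 11k = 3114.359666… → ⌈·⌉ = 3115
j=13: r + 12k = 3381.093 → ⌈·⌉ = 3382
j=14: r + 13k = 3647.826333… → ⌈·⌉ = 3648
j=15: r + 14k = 3914.559666… → ⌈·⌉ = 3915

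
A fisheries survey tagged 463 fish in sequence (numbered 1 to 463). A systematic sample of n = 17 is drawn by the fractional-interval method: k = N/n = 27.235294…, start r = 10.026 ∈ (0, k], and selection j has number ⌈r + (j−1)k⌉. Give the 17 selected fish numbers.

j=1: r + 0k = 10.026 → ⌈·⌉ = 11
j=2: r + 1k = 37.261294… → ⌈·⌉ = 38
j=3: r + 2k = 64.496588… → ⌈·⌉ = 65
j=4: r + 3k = 91.731882… → ⌈·⌉ = 92
j=5: r + 4k = 118.967176… → ⌈·⌉ = 119
j=6: r + 5k = 146.202470… → ⌈·⌉ = 147
j=7: r + 6k = 173.437764… → ⌈·⌉ = 174
j=8: r + 7k = 200.673058… → ⌈·⌉ = 201
j=9: r + 8k = 227.908352… → ⌈·⌉ = 228
j=10: r + 9k = 255.143647… → ⌈·⌉ = 256
j=11: r + 10k = 282.378941… → ⌈·⌉ = 283
j=12: r + 11k = 309.614235… → ⌈·⌉ = 310
j=13: r + 12k = 336.849529… → ⌈·⌉ = 337
j=14: r + 13k = 364.084823… → ⌈·⌉ = 365
j=15: r + 14k = 391.320117… → ⌈·⌉ = 392
j=16: r + 15k = 418.555411… → ⌈·⌉ = 419
j=17: r + 16k = 445.790705… → ⌈·⌉ = 446

11, 38, 65, 92, 119, 147, 174, 201, 228, 256, 283, 310, 337, 365, 392, 419, 446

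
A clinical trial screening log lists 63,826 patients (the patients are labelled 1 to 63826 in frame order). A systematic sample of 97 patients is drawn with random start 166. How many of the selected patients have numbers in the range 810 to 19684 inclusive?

k = 63826/97 = 658
First selection ≥ 810: 166 + ⌈(810−166)/658⌉·658 = 166 + 1×658 = 824
Last selection ≤ 19684: 166 + ⌊(19684−166)/658⌋·658 = 166 + 29×658 = 19248
Count = 29 − 1 + 1 = 29

29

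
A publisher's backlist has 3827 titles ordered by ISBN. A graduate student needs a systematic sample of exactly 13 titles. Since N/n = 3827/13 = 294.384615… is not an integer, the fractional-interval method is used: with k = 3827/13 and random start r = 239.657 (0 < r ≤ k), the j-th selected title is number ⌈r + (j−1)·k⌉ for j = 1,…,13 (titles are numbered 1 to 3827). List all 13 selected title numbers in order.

j=1: r + 0k = 239.657 → ⌈·⌉ = 240
j=2: r + 1k = 534.041615… → ⌈·⌉ = 535
j=3: r + 2k = 828.426230… → ⌈·⌉ = 829
j=4: r + 3k = 1122.810846… → ⌈·⌉ = 1123
j=5: r + 4k = 1417.195461… → ⌈·⌉ = 1418
j=6: r + 5k = 1711.580076… → ⌈·⌉ = 1712
j=7: r + 6k = 2005.964692… → ⌈·⌉ = 2006
j=8: r + 7k = 2300.349307… → ⌈·⌉ = 2301
j=9: r + 8k = 2594.733923… → ⌈·⌉ = 2595
j=10: r + 9k = 2889.118538… → ⌈·⌉ = 2890
j=11: r + 10k = 3183.503153… → ⌈·⌉ = 3184
j=12: r + 11k = 3477.887769… → ⌈·⌉ = 3478
j=13: r + 12k = 3772.272384… → ⌈·⌉ = 3773

240, 535, 829, 1123, 1418, 1712, 2006, 2301, 2595, 2890, 3184, 3478, 3773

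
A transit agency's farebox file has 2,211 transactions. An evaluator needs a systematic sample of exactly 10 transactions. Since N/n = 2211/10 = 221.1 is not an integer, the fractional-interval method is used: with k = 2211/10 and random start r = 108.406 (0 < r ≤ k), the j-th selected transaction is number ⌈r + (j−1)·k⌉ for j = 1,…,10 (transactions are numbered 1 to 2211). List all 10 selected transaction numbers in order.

109, 330, 551, 772, 993, 1214, 1436, 1657, 1878, 2099

j=1: r + 0k = 108.406 → ⌈·⌉ = 109
j=2: r + 1k = 329.506 → ⌈·⌉ = 330
j=3: r + 2k = 550.606 → ⌈·⌉ = 551
j=4: r + 3k = 771.706 → ⌈·⌉ = 772
j=5: r + 4k = 992.806 → ⌈·⌉ = 993
j=6: r + 5k = 1213.906 → ⌈·⌉ = 1214
j=7: r + 6k = 1435.006 → ⌈·⌉ = 1436
j=8: r + 7k = 1656.106 → ⌈·⌉ = 1657
j=9: r + 8k = 1877.206 → ⌈·⌉ = 1878
j=10: r + 9k = 2098.306 → ⌈·⌉ = 2099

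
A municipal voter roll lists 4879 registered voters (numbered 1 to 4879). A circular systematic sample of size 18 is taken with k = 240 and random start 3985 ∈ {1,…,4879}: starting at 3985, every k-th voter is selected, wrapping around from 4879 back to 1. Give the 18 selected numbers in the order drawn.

3985, 4225, 4465, 4705, 66, 306, 546, 786, 1026, 1266, 1506, 1746, 1986, 2226, 2466, 2706, 2946, 3186

Selection 1: 3985
Selection 2: 3985 + 240 = 4225
Selection 3: 4225 + 240 = 4465
Selection 4: 4465 + 240 = 4705
Selection 5: 4705 + 240 = 4945 → 4945 − 4879 = 66
Selection 6: 66 + 240 = 306
Selection 7: 306 + 240 = 546
Selection 8: 546 + 240 = 786
Selection 9: 786 + 240 = 1026
Selection 10: 1026 + 240 = 1266
Selection 11: 1266 + 240 = 1506
Selection 12: 1506 + 240 = 1746
Selection 13: 1746 + 240 = 1986
Selection 14: 1986 + 240 = 2226
Selection 15: 2226 + 240 = 2466
Selection 16: 2466 + 240 = 2706
Selection 17: 2706 + 240 = 2946
Selection 18: 2946 + 240 = 3186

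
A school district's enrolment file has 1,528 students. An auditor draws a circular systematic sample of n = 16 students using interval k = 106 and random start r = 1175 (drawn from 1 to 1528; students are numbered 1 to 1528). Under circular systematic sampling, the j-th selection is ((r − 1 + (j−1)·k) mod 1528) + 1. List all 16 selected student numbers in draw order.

Selection 1: 1175
Selection 2: 1175 + 106 = 1281
Selection 3: 1281 + 106 = 1387
Selection 4: 1387 + 106 = 1493
Selection 5: 1493 + 106 = 1599 → 1599 − 1528 = 71
Selection 6: 71 + 106 = 177
Selection 7: 177 + 106 = 283
Selection 8: 283 + 106 = 389
Selection 9: 389 + 106 = 495
Selection 10: 495 + 106 = 601
Selection 11: 601 + 106 = 707
Selection 12: 707 + 106 = 813
Selection 13: 813 + 106 = 919
Selection 14: 919 + 106 = 1025
Selection 15: 1025 + 106 = 1131
Selection 16: 1131 + 106 = 1237

1175, 1281, 1387, 1493, 71, 177, 283, 389, 495, 601, 707, 813, 919, 1025, 1131, 1237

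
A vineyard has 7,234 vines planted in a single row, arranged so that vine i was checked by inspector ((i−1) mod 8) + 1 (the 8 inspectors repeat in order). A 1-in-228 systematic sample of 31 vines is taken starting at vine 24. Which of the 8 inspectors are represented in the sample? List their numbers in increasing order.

Consecutive selections differ by k = 228, so their inspector numbers differ by 228 mod 8 = 4.
gcd(228, 8) = 4, so the sample visits 8/4 = 2 distinct residues mod 8.
Start 24 is inspector 8; the inspectors hit are 4, 8.

4, 8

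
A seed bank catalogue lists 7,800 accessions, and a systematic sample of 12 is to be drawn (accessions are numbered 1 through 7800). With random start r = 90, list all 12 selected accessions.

k = N/n = 7800/12 = 650
accession 1: 90
accession 2: 90 + 650 = 740
accession 3: 740 + 650 = 1390
accession 4: 1390 + 650 = 2040
accession 5: 2040 + 650 = 2690
accession 6: 2690 + 650 = 3340
accession 7: 3340 + 650 = 3990
accession 8: 3990 + 650 = 4640
accession 9: 4640 + 650 = 5290
accession 10: 5290 + 650 = 5940
accession 11: 5940 + 650 = 6590
accession 12: 6590 + 650 = 7240

90, 740, 1390, 2040, 2690, 3340, 3990, 4640, 5290, 5940, 6590, 7240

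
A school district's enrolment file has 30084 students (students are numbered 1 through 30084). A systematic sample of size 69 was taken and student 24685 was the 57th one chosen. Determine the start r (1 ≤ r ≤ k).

k = 30084/69 = 436
r = 24685 − (57−1)×436 = 24685 − 24416 = 269

269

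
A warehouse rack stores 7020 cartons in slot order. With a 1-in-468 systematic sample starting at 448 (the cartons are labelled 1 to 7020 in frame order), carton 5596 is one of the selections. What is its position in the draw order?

k = 468
position = (5596 − 448)/468 + 1 = 5148/468 + 1 = 11 + 1 = 12

12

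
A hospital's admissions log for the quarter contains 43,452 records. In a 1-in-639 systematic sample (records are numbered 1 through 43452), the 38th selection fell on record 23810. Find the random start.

167

k = 639
r = 23810 − (38−1)×639 = 23810 − 23643 = 167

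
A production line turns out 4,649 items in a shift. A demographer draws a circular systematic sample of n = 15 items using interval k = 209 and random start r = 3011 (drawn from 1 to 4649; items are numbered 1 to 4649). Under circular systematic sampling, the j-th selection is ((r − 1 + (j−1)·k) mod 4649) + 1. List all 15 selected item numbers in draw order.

Selection 1: 3011
Selection 2: 3011 + 209 = 3220
Selection 3: 3220 + 209 = 3429
Selection 4: 3429 + 209 = 3638
Selection 5: 3638 + 209 = 3847
Selection 6: 3847 + 209 = 4056
Selection 7: 4056 + 209 = 4265
Selection 8: 4265 + 209 = 4474
Selection 9: 4474 + 209 = 4683 → 4683 − 4649 = 34
Selection 10: 34 + 209 = 243
Selection 11: 243 + 209 = 452
Selection 12: 452 + 209 = 661
Selection 13: 661 + 209 = 870
Selection 14: 870 + 209 = 1079
Selection 15: 1079 + 209 = 1288

3011, 3220, 3429, 3638, 3847, 4056, 4265, 4474, 34, 243, 452, 661, 870, 1079, 1288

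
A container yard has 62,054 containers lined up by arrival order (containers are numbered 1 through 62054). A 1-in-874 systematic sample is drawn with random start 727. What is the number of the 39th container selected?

33939

k = 874
39th selection = r + (39−1)·k = 727 + 38×874 = 727 + 33212 = 33939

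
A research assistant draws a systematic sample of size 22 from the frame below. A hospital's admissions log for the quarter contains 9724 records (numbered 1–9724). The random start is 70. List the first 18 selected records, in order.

70, 512, 954, 1396, 1838, 2280, 2722, 3164, 3606, 4048, 4490, 4932, 5374, 5816, 6258, 6700, 7142, 7584

k = N/n = 9724/22 = 442
record 1: 70
record 2: 70 + 442 = 512
record 3: 512 + 442 = 954
record 4: 954 + 442 = 1396
record 5: 1396 + 442 = 1838
record 6: 1838 + 442 = 2280
record 7: 2280 + 442 = 2722
record 8: 2722 + 442 = 3164
record 9: 3164 + 442 = 3606
record 10: 3606 + 442 = 4048
record 11: 4048 + 442 = 4490
record 12: 4490 + 442 = 4932
record 13: 4932 + 442 = 5374
record 14: 5374 + 442 = 5816
record 15: 5816 + 442 = 6258
record 16: 6258 + 442 = 6700
record 17: 6700 + 442 = 7142
record 18: 7142 + 442 = 7584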